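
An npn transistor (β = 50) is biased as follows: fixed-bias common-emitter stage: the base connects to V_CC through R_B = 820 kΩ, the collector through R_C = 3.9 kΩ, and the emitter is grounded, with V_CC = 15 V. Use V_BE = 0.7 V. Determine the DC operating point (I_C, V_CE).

Base loop: V_CC = I_B·R_B + V_BE, so I_B = (15 − 0.7)/820 kΩ = 0.0174 mA.
In the active region I_C = β·I_B = 50 × 0.0174 = 0.872 mA.
Collector loop: V_CE = V_CC − I_C·R_C = 15 − 0.872×3.9 = 11.6 V.
Since V_CE = 11.6 V > V_CE(sat) ≈ 0.2 V, the transistor is in the active region as assumed.

I_C ≈ 0.87 mA, V_CE ≈ 12 V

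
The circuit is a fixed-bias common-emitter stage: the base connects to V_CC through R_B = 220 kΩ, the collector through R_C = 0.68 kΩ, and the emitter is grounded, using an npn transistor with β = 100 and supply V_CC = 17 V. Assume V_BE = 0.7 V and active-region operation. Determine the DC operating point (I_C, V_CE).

Base loop: V_CC = I_B·R_B + V_BE, so I_B = (17 − 0.7)/220 kΩ = 0.0741 mA.
In the active region I_C = β·I_B = 100 × 0.0741 = 7.41 mA.
Collector loop: V_CE = V_CC − I_C·R_C = 17 − 7.41×0.68 = 12 V.
Since V_CE = 12 V > V_CE(sat) ≈ 0.2 V, the transistor is in the active region as assumed.

I_C ≈ 7.4 mA, V_CE ≈ 12 V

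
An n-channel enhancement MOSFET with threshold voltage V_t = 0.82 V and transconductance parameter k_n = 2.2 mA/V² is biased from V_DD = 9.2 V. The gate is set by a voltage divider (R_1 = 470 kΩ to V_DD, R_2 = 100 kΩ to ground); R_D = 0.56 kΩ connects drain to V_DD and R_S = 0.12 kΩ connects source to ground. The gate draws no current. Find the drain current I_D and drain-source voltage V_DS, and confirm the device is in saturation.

I_D ≈ 0.58 mA, V_DS ≈ 8.8 V

V_G = V_DD·R_2/(R_1+R_2) = 9.2×100/570 = 1.61 V.
Assume saturation: I_D = (k_n/2)(V_GS − V_t)² with V_GS = V_G − I_D·R_S = 1.61 − 0.12·I_D.
Substituting gives 0.0158·I_D² − 1.21·I_D + 0.694 = 0, with roots I_D = 0.578 or 75.8 mA.
The root I_D = 75.8 mA gives V_GS = -7.48 V ≤ V_t, so take I_D = 0.578 mA.
Then V_GS = 1.54 V and V_DS = V_DD − I_D(R_D+R_S) = 9.2 − 0.578×0.68 = 8.81 V.
Saturation requires V_DS ≥ V_GS − V_t = 0.725 V; 8.81 ≥ 0.725 ✓.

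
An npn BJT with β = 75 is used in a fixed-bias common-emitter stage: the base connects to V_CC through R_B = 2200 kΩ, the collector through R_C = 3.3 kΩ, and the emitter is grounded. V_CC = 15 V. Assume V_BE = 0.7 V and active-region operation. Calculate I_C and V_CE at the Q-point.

Base loop: V_CC = I_B·R_B + V_BE, so I_B = (15 − 0.7)/2200 kΩ = 0.0065 mA.
In the active region I_C = β·I_B = 75 × 0.0065 = 0.488 mA.
Collector loop: V_CE = V_CC − I_C·R_C = 15 − 0.488×3.3 = 13.4 V.
Since V_CE = 13.4 V > V_CE(sat) ≈ 0.2 V, the transistor is in the active region as assumed.

I_C ≈ 0.49 mA, V_CE ≈ 13 V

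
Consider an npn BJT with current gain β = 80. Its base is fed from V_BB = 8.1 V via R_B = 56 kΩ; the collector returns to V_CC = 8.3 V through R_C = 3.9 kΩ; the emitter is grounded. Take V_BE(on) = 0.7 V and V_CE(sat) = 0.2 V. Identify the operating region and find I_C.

saturation; I_C ≈ 2.1 mA

Assume active: I_B = (8.1 − 0.7)/56 = 0.132 mA, giving I_C = β·I_B = 10.6 mA.
But then V_CE = 8.3 − 10.6×3.9 = -32.9 V < V_CE(sat) = 0.2 V — impossible in the active region.
So the transistor is saturated. With V_CE = 0.2 V, I_C = (V_CC − 0.2)/R_C = 8.1/3.9 = 2.08 mA.
Check: β·I_B = 10.6 mA > I_C = 2.08 mA, confirming saturation.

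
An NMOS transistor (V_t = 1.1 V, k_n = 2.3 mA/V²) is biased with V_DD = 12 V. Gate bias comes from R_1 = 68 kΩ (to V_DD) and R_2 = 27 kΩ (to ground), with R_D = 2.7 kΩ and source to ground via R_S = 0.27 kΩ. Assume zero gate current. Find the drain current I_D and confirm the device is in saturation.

I_D ≈ 2.8 mA

V_G = V_DD·R_2/(R_1+R_2) = 12×27/95 = 3.41 V.
Assume saturation: I_D = (k_n/2)(V_GS − V_t)² with V_GS = V_G − I_D·R_S = 3.41 − 0.27·I_D.
Substituting gives 0.0838·I_D² − 2.43·I_D + 6.14 = 0, with roots I_D = 2.79 or 26.3 mA.
The root I_D = 26.3 mA gives V_GS = -3.68 V ≤ V_t, so take I_D = 2.79 mA.
Then V_GS = 2.66 V and V_DS = V_DD − I_D(R_D+R_S) = 12 − 2.79×2.97 = 3.72 V.
Saturation requires V_DS ≥ V_GS − V_t = 1.56 V; 3.72 ≥ 1.56 ✓.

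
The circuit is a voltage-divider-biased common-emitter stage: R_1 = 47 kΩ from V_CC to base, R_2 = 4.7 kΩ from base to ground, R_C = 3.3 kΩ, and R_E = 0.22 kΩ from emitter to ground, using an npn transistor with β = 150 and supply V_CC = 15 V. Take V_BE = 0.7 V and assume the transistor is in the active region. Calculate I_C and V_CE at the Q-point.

I_C ≈ 2.7 mA, V_CE ≈ 5.7 V

Thevenize the base divider: V_Th = V_CC·R_2/(R_1+R_2) = 15×4.7/51.7 = 1.36 V, R_Th = R_1‖R_2 = 4.27 kΩ.
Base-emitter loop: V_Th = I_B·R_Th + V_BE + (β+1)I_B·R_E, so I_B = (1.36 − 0.7) / (4.27 + 151×0.22) = 0.0177 mA.
I_C = β·I_B = 150×0.0177 = 2.66 mA, and I_E = (β+1)I_B = 2.67 mA.
V_CE = V_CC − I_C·R_C − I_E·R_E = 15 − 2.66×3.3 − 2.67×0.22 = 5.65 V.
V_CE = 5.65 V > 0.2 V confirms active-region operation.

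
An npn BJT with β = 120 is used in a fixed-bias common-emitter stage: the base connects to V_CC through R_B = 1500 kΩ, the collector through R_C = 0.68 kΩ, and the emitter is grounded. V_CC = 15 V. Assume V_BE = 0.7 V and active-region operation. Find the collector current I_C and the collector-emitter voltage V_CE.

I_C ≈ 1.1 mA, V_CE ≈ 14 V

Base loop: V_CC = I_B·R_B + V_BE, so I_B = (15 − 0.7)/1500 kΩ = 0.00953 mA.
In the active region I_C = β·I_B = 120 × 0.00953 = 1.14 mA.
Collector loop: V_CE = V_CC − I_C·R_C = 15 − 1.14×0.68 = 14.2 V.
Since V_CE = 14.2 V > V_CE(sat) ≈ 0.2 V, the transistor is in the active region as assumed.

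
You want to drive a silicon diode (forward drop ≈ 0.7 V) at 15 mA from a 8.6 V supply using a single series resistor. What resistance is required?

The resistor drops V_S − V_D = 8.6 − 0.7 = 7.9 V at 15 mA.
R = 7.9 V / 15 mA = 0.527 kΩ.

R ≈ 0.53 kΩ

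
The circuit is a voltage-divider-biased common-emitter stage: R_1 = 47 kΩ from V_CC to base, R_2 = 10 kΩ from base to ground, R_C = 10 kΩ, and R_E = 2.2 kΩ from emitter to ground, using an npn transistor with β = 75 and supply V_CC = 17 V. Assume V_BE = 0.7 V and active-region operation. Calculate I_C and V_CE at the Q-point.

Thevenize the base divider: V_Th = V_CC·R_2/(R_1+R_2) = 17×10/57 = 2.98 V, R_Th = R_1‖R_2 = 8.25 kΩ.
Base-emitter loop: V_Th = I_B·R_Th + V_BE + (β+1)I_B·R_E, so I_B = (2.98 − 0.7) / (8.25 + 76×2.2) = 0.013 mA.
I_C = β·I_B = 75×0.013 = 0.976 mA, and I_E = (β+1)I_B = 0.989 mA.
V_CE = V_CC − I_C·R_C − I_E·R_E = 17 − 0.976×10 − 0.989×2.2 = 5.07 V.
V_CE = 5.07 V > 0.2 V confirms active-region operation.

I_C ≈ 0.98 mA, V_CE ≈ 5.1 V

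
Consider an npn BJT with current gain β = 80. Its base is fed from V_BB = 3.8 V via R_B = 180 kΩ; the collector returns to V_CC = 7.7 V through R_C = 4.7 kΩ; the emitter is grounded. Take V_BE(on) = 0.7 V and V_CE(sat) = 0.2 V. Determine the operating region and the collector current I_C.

Assume active. Base-emitter loop: I_B = (V_BB − V_BE)/R_B = (3.8 − 0.7)/180 = 0.0172 mA.
I_C = β·I_B = 80×0.0172 = 1.38 mA.
V_CE = V_CC − I_C·R_C = 7.7 − 1.38×4.7 = 1.22 V > V_CE(sat), so the active-region assumption holds.

active; I_C ≈ 1.4 mA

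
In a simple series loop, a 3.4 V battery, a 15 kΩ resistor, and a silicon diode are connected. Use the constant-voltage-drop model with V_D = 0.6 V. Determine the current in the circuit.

I ≈ 0.19 mA

KVL around the loop: 3.4 = V_D + I·R = 0.6 + I × 15 kΩ.
So I = (3.4 − 0.6) / 15 kΩ = 2.8 / 15 = 0.187 mA.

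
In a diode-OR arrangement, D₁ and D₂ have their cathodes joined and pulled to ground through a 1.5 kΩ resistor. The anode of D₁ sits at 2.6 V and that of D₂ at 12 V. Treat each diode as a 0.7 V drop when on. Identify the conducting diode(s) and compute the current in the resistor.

Assume both conduct. Then node N would need to be at both 2.6−0.7 = 1.9 V and 12−0.7 = 11.3 V, which is impossible.
Assume only D₂ conducts: V_N = 12 − 0.7 = 11.3 V, so I_R = 11.3/1.5 = 7.53 mA.
Check D₁: its anode-to-cathode voltage is 2.6 − 11.3 = -8.7 V < 0.7 V, so it is off. The assumption is consistent.

Only D₂ conducts; I_R ≈ 7.5 mA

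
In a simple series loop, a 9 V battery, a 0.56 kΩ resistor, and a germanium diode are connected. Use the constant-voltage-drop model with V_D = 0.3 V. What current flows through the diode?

KVL around the loop: 9 = V_D + I·R = 0.3 + I × 0.56 kΩ.
So I = (9 − 0.3) / 0.56 kΩ = 8.7 / 0.56 = 15.5 mA.

I ≈ 16 mA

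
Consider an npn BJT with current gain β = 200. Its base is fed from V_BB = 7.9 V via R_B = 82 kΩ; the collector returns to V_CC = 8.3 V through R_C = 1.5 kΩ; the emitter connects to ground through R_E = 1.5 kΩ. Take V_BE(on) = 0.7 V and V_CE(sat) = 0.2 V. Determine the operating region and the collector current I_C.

saturation; I_C ≈ 2.7 mA

Assume active: I_B = (7.9 − 0.7)/(82 + 201×1.5) = 0.0188 mA, I_C = β·I_B = 3.75 mA.
Then V_CE = 8.3 − 3.75×1.5 − 3.77×1.5 = -2.99 V < 0.2 V — the active assumption fails.
Re-solve with V_CE = 0.2 V. KCL at the emitter: V_E/R_E = (V_BB−0.7−V_E)/R_B + (V_CC−0.2−V_E)/R_C, giving V_E = 4.08 V.
I_C = (V_CC − 0.2 − V_E)/R_C = (8.1 − 4.08)/1.5 = 2.68 mA.
Check: I_B = (7.2 − 4.08)/82 = 0.0381 mA, and β·I_B = 7.61 mA > I_C, confirming saturation.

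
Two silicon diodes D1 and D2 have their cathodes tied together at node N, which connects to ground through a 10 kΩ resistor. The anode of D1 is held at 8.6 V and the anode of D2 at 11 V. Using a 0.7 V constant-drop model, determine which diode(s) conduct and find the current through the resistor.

Only D2 conducts; I_R ≈ 1 mA

Assume both conduct. Then node N would need to be at both 8.6−0.7 = 7.9 V and 11−0.7 = 10.3 V, which is impossible.
Assume only D2 conducts: V_N = 11 − 0.7 = 10.3 V, so I_R = 10.3/10 = 1.03 mA.
Check D1: its anode-to-cathode voltage is 8.6 − 10.3 = -1.7 V < 0.7 V, so it is off. The assumption is consistent.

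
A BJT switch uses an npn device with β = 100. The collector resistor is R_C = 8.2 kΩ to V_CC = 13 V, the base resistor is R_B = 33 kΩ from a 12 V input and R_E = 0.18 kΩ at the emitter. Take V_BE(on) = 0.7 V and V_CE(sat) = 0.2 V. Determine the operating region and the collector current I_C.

saturation; I_C ≈ 1.5 mA

Assume active: I_B = (12 − 0.7)/(33 + 101×0.18) = 0.221 mA, I_C = β·I_B = 22.1 mA.
Then V_CE = 13 − 22.1×8.2 − 22.3×0.18 = -172 V < 0.2 V — the active assumption fails.
Re-solve with V_CE = 0.2 V. KCL at the emitter: V_E/R_E = (V_BB−0.7−V_E)/R_B + (V_CC−0.2−V_E)/R_C, giving V_E = 0.333 V.
I_C = (V_CC − 0.2 − V_E)/R_C = (12.8 − 0.333)/8.2 = 1.52 mA.
Check: I_B = (11.3 − 0.333)/33 = 0.332 mA, and β·I_B = 33.2 mA > I_C, confirming saturation.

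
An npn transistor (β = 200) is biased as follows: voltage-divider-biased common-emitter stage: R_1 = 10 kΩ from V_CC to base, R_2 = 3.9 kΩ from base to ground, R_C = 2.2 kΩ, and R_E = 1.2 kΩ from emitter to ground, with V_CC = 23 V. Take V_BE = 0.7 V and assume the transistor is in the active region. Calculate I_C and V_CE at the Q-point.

Thevenize the base divider: V_Th = V_CC·R_2/(R_1+R_2) = 23×3.9/13.9 = 6.45 V, R_Th = R_1‖R_2 = 2.81 kΩ.
Base-emitter loop: V_Th = I_B·R_Th + V_BE + (β+1)I_B·R_E, so I_B = (6.45 − 0.7) / (2.81 + 201×1.2) = 0.0236 mA.
I_C = β·I_B = 200×0.0236 = 4.72 mA, and I_E = (β+1)I_B = 4.74 mA.
V_CE = V_CC − I_C·R_C − I_E·R_E = 23 − 4.72×2.2 − 4.74×1.2 = 6.94 V.
V_CE = 6.94 V > 0.2 V confirms active-region operation.

I_C ≈ 4.7 mA, V_CE ≈ 6.9 V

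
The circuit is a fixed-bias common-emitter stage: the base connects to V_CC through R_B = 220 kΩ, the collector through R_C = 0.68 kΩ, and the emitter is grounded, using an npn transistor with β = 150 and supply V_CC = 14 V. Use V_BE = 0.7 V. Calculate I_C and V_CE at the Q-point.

I_C ≈ 9.1 mA, V_CE ≈ 7.8 V

Base loop: V_CC = I_B·R_B + V_BE, so I_B = (14 − 0.7)/220 kΩ = 0.0605 mA.
In the active region I_C = β·I_B = 150 × 0.0605 = 9.07 mA.
Collector loop: V_CE = V_CC − I_C·R_C = 14 − 9.07×0.68 = 7.83 V.
Since V_CE = 7.83 V > V_CE(sat) ≈ 0.2 V, the transistor is in the active region as assumed.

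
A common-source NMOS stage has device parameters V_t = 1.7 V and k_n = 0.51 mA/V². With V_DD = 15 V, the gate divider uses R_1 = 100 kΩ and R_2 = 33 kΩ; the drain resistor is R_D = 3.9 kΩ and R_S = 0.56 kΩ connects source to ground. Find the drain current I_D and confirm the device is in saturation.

I_D ≈ 0.68 mA

V_G = V_DD·R_2/(R_1+R_2) = 15×33/133 = 3.72 V.
Assume saturation: I_D = (k_n/2)(V_GS − V_t)² with V_GS = V_G − I_D·R_S = 3.72 − 0.56·I_D.
Substituting gives 0.08·I_D² − 1.58·I_D + 1.04 = 0, with roots I_D = 0.685 or 19 mA.
The root I_D = 19 mA gives V_GS = -6.94 V ≤ V_t, so take I_D = 0.685 mA.
Then V_GS = 3.34 V and V_DS = V_DD − I_D(R_D+R_S) = 15 − 0.685×4.46 = 11.9 V.
Saturation requires V_DS ≥ V_GS − V_t = 1.64 V; 11.9 ≥ 1.64 ✓.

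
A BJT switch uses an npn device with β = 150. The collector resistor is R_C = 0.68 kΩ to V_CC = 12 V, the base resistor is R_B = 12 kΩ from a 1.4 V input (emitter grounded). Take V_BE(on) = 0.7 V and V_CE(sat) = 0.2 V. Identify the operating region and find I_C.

Assume active. Base-emitter loop: I_B = (V_BB − V_BE)/R_B = (1.4 − 0.7)/12 = 0.0583 mA.
I_C = β·I_B = 150×0.0583 = 8.75 mA.
V_CE = V_CC − I_C·R_C = 12 − 8.75×0.68 = 6.05 V > V_CE(sat), so the active-region assumption holds.

active; I_C ≈ 8.7 mA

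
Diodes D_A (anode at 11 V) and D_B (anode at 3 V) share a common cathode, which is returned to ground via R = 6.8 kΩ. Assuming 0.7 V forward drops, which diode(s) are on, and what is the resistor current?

Assume both conduct. Then node N would need to be at both 11−0.7 = 10.3 V and 3−0.7 = 2.3 V, which is impossible.
Assume only D_A conducts: V_N = 11 − 0.7 = 10.3 V, so I_R = 10.3/6.8 = 1.51 mA.
Check D_B: its anode-to-cathode voltage is 3 − 10.3 = -7.3 V < 0.7 V, so it is off. The assumption is consistent.

Only D_A conducts; I_R ≈ 1.5 mA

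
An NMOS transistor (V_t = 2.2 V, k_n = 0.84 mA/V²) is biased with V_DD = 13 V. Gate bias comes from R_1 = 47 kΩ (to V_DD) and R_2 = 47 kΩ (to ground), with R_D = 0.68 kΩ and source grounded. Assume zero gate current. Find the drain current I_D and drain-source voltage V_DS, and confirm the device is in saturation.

V_G = V_DD·R_2/(R_1+R_2) = 13×47/94 = 6.5 V. With the source grounded, V_GS = V_G = 6.5 V.
Assume saturation: I_D = (k_n/2)(V_GS − V_t)² = (0.84/2)×(6.5 − 2.2)² = 0.42×4.3² = 7.77 mA.
V_DS = V_DD − I_D·R_D = 13 − 7.77×0.68 = 7.72 V.
Saturation requires V_DS ≥ V_GS − V_t = 4.3 V; 7.72 ≥ 4.3 ✓.

I_D ≈ 7.8 mA, V_DS ≈ 7.7 V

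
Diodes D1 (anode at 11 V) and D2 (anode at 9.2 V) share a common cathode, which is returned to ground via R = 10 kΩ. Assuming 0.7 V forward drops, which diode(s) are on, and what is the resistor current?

Assume both conduct. Then node N would need to be at both 11−0.7 = 10.3 V and 9.2−0.7 = 8.5 V, which is impossible.
Assume only D1 conducts: V_N = 11 − 0.7 = 10.3 V, so I_R = 10.3/10 = 1.03 mA.
Check D2: its anode-to-cathode voltage is 9.2 − 10.3 = -1.1 V < 0.7 V, so it is off. The assumption is consistent.

Only D1 conducts; I_R ≈ 1 mA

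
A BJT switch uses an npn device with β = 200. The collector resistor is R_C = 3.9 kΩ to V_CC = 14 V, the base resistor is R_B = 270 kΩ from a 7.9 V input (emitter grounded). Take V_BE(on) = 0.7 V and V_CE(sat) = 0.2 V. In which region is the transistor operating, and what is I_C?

saturation; I_C ≈ 3.5 mA

Assume active: I_B = (7.9 − 0.7)/270 = 0.0267 mA, giving I_C = β·I_B = 5.33 mA.
But then V_CE = 14 − 5.33×3.9 = -6.8 V < V_CE(sat) = 0.2 V — impossible in the active region.
So the transistor is saturated. With V_CE = 0.2 V, I_C = (V_CC − 0.2)/R_C = 13.8/3.9 = 3.54 mA.
Check: β·I_B = 5.33 mA > I_C = 3.54 mA, confirming saturation.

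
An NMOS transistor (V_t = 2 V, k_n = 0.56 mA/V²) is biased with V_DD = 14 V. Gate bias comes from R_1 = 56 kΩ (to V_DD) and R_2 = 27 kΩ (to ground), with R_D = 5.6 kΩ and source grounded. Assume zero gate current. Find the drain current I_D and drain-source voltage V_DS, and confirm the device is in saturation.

V_G = V_DD·R_2/(R_1+R_2) = 14×27/83 = 4.55 V. With the source grounded, V_GS = V_G = 4.55 V.
Assume saturation: I_D = (k_n/2)(V_GS − V_t)² = (0.56/2)×(4.55 − 2)² = 0.28×2.55² = 1.83 mA.
V_DS = V_DD − I_D·R_D = 14 − 1.83×5.6 = 3.77 V.
Saturation requires V_DS ≥ V_GS − V_t = 2.55 V; 3.77 ≥ 2.55 ✓.

I_D ≈ 1.8 mA, V_DS ≈ 3.8 V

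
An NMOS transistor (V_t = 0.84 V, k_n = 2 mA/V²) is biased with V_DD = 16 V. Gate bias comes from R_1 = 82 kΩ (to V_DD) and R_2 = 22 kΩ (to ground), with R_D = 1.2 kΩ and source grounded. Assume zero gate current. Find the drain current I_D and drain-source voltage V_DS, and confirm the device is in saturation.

V_G = V_DD·R_2/(R_1+R_2) = 16×22/104 = 3.38 V. With the source grounded, V_GS = V_G = 3.38 V.
Assume saturation: I_D = (k_n/2)(V_GS − V_t)² = (2/2)×(3.38 − 0.84)² = 1×2.54² = 6.48 mA.
V_DS = V_DD − I_D·R_D = 16 − 6.48×1.2 = 8.23 V.
Saturation requires V_DS ≥ V_GS − V_t = 2.54 V; 8.23 ≥ 2.54 ✓.

I_D ≈ 6.5 mA, V_DS ≈ 8.2 V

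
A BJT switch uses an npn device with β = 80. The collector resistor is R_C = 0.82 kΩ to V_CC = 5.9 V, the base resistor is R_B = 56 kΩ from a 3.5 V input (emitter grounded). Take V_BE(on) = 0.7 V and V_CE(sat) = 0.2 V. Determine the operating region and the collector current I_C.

Assume active. Base-emitter loop: I_B = (V_BB − V_BE)/R_B = (3.5 − 0.7)/56 = 0.05 mA.
I_C = β·I_B = 80×0.05 = 4 mA.
V_CE = V_CC − I_C·R_C = 5.9 − 4×0.82 = 2.62 V > V_CE(sat), so the active-region assumption holds.

active; I_C ≈ 4 mA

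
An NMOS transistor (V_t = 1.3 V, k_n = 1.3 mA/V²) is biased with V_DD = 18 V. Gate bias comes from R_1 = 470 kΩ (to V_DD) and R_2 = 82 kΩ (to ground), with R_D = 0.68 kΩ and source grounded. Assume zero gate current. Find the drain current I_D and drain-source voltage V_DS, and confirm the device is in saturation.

I_D ≈ 1.2 mA, V_DS ≈ 17 V

V_G = V_DD·R_2/(R_1+R_2) = 18×82/552 = 2.67 V. With the source grounded, V_GS = V_G = 2.67 V.
Assume saturation: I_D = (k_n/2)(V_GS − V_t)² = (1.3/2)×(2.67 − 1.3)² = 0.65×1.37² = 1.23 mA.
V_DS = V_DD − I_D·R_D = 18 − 1.23×0.68 = 17.2 V.
Saturation requires V_DS ≥ V_GS − V_t = 1.37 V; 17.2 ≥ 1.37 ✓.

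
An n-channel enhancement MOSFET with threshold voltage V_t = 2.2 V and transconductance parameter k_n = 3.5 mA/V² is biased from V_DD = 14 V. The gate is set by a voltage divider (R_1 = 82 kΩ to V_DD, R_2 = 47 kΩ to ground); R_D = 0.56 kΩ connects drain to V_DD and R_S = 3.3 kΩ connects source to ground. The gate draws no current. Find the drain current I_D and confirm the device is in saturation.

V_G = V_DD·R_2/(R_1+R_2) = 14×47/129 = 5.1 V.
Assume saturation: I_D = (k_n/2)(V_GS − V_t)² with V_GS = V_G − I_D·R_S = 5.1 − 3.3·I_D.
Substituting gives 19.1·I_D² − 34.5·I_D + 14.7 = 0, with roots I_D = 0.689 or 1.12 mA.
The root I_D = 1.12 mA gives V_GS = 1.4 V ≤ V_t, so take I_D = 0.689 mA.
Then V_GS = 2.83 V and V_DS = V_DD − I_D(R_D+R_S) = 14 − 0.689×3.86 = 11.3 V.
Saturation requires V_DS ≥ V_GS − V_t = 0.627 V; 11.3 ≥ 0.627 ✓.

I_D ≈ 0.69 mA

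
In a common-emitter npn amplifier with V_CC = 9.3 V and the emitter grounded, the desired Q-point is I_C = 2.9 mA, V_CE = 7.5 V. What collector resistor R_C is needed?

R_C ≈ 0.62 kΩ

Collector loop: V_CC = I_C·R_C + V_CE.
R_C = (V_CC − V_CE)/I_C = (9.3 − 7.5)/2.9 = 0.621 kΩ.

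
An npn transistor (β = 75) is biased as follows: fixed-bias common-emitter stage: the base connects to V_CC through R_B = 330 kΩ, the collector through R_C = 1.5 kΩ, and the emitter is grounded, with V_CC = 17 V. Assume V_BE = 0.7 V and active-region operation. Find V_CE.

V_CE ≈ 11 V

Base loop: V_CC = I_B·R_B + V_BE, so I_B = (17 − 0.7)/330 kΩ = 0.0494 mA.
In the active region I_C = β·I_B = 75 × 0.0494 = 3.7 mA.
Collector loop: V_CE = V_CC − I_C·R_C = 17 − 3.7×1.5 = 11.4 V.
Since V_CE = 11.4 V > V_CE(sat) ≈ 0.2 V, the transistor is in the active region as assumed.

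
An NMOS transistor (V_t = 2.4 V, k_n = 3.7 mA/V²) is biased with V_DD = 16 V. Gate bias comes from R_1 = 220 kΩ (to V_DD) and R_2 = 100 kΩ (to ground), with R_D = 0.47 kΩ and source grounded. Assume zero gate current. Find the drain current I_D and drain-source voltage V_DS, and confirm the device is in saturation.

V_G = V_DD·R_2/(R_1+R_2) = 16×100/320 = 5 V. With the source grounded, V_GS = V_G = 5 V.
Assume saturation: I_D = (k_n/2)(V_GS − V_t)² = (3.7/2)×(5 − 2.4)² = 1.85×2.6² = 12.5 mA.
V_DS = V_DD − I_D·R_D = 16 − 12.5×0.47 = 10.1 V.
Saturation requires V_DS ≥ V_GS − V_t = 2.6 V; 10.1 ≥ 2.6 ✓.

I_D ≈ 13 mA, V_DS ≈ 10 V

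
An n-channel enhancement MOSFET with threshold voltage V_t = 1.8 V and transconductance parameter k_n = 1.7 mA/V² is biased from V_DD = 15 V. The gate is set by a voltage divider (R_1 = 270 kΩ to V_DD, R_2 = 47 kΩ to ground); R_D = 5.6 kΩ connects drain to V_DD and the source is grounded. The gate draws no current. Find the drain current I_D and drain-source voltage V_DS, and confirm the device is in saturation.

V_G = V_DD·R_2/(R_1+R_2) = 15×47/317 = 2.22 V. With the source grounded, V_GS = V_G = 2.22 V.
Assume saturation: I_D = (k_n/2)(V_GS − V_t)² = (1.7/2)×(2.22 − 1.8)² = 0.85×0.424² = 0.153 mA.
V_DS = V_DD − I_D·R_D = 15 − 0.153×5.6 = 14.1 V.
Saturation requires V_DS ≥ V_GS − V_t = 0.424 V; 14.1 ≥ 0.424 ✓.

I_D ≈ 0.15 mA, V_DS ≈ 14 V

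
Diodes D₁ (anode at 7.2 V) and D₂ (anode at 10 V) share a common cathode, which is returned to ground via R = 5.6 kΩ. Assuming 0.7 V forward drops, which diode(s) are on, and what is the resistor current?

Assume both conduct. Then node N would need to be at both 7.2−0.7 = 6.5 V and 10−0.7 = 9.3 V, which is impossible.
Assume only D₂ conducts: V_N = 10 − 0.7 = 9.3 V, so I_R = 9.3/5.6 = 1.66 mA.
Check D₁: its anode-to-cathode voltage is 7.2 − 9.3 = -2.1 V < 0.7 V, so it is off. The assumption is consistent.

Only D₂ conducts; I_R ≈ 1.7 mA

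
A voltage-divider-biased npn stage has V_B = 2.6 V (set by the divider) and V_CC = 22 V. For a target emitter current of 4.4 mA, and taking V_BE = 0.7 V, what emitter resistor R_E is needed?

V_E = V_B − V_BE = 2.6 − 0.7 = 1.9 V.
R_E = V_E / I_E = 1.9 / 4.4 = 0.432 kΩ.

R_E ≈ 0.43 kΩ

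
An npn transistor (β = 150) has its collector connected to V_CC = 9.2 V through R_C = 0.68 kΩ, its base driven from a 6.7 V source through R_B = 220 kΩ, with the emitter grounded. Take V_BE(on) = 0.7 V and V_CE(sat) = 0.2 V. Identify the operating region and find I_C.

active; I_C ≈ 4.1 mA

Assume active. Base-emitter loop: I_B = (V_BB − V_BE)/R_B = (6.7 − 0.7)/220 = 0.0273 mA.
I_C = β·I_B = 150×0.0273 = 4.09 mA.
V_CE = V_CC − I_C·R_C = 9.2 − 4.09×0.68 = 6.42 V > V_CE(sat), so the active-region assumption holds.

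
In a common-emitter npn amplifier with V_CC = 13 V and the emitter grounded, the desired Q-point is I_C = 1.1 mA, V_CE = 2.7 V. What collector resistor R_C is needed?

R_C ≈ 9.4 kΩ

Collector loop: V_CC = I_C·R_C + V_CE.
R_C = (V_CC − V_CE)/I_C = (13 − 2.7)/1.1 = 9.36 kΩ.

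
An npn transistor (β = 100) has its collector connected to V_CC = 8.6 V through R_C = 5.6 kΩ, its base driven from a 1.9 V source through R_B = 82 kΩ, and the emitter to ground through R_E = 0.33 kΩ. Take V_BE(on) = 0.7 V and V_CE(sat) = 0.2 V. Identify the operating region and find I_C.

Assume active. Base-emitter loop: I_B = (V_BB − V_BE)/(R_B + (β+1)R_E) = (1.9 − 0.7)/(82 + 101×0.33) = 0.0104 mA.
I_C = β·I_B = 100×0.0104 = 1.04 mA.
V_CE = V_CC − I_C·R_C − I_E·R_E = 8.6 − 1.04×5.6 − 1.05×0.33 = 2.43 V > V_CE(sat), so the active-region assumption holds.

active; I_C ≈ 1 mA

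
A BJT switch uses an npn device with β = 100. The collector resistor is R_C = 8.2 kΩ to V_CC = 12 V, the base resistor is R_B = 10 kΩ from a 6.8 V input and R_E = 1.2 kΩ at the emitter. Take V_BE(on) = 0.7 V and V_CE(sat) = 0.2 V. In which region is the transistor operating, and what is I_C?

saturation; I_C ≈ 1.2 mA

Assume active: I_B = (6.8 − 0.7)/(10 + 101×1.2) = 0.0465 mA, I_C = β·I_B = 4.65 mA.
Then V_CE = 12 − 4.65×8.2 − 4.7×1.2 = -31.8 V < 0.2 V — the active assumption fails.
Re-solve with V_CE = 0.2 V. KCL at the emitter: V_E/R_E = (V_BB−0.7−V_E)/R_B + (V_CC−0.2−V_E)/R_C, giving V_E = 1.94 V.
I_C = (V_CC − 0.2 − V_E)/R_C = (11.8 − 1.94)/8.2 = 1.2 mA.
Check: I_B = (6.1 − 1.94)/10 = 0.416 mA, and β·I_B = 41.6 mA > I_C, confirming saturation.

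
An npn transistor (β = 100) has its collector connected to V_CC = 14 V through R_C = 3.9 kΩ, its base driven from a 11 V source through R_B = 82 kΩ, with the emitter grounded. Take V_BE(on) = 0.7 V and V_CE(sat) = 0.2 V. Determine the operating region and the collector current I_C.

saturation; I_C ≈ 3.5 mA

Assume active: I_B = (11 − 0.7)/82 = 0.126 mA, giving I_C = β·I_B = 12.6 mA.
But then V_CE = 14 − 12.6×3.9 = -35 V < V_CE(sat) = 0.2 V — impossible in the active region.
So the transistor is saturated. With V_CE = 0.2 V, I_C = (V_CC − 0.2)/R_C = 13.8/3.9 = 3.54 mA.
Check: β·I_B = 12.6 mA > I_C = 3.54 mA, confirming saturation.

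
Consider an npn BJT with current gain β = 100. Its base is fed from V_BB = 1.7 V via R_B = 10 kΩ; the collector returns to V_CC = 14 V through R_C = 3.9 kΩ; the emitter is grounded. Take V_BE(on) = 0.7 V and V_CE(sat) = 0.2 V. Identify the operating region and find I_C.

saturation; I_C ≈ 3.5 mA

Assume active: I_B = (1.7 − 0.7)/10 = 0.1 mA, giving I_C = β·I_B = 10 mA.
But then V_CE = 14 − 10×3.9 = -25 V < V_CE(sat) = 0.2 V — impossible in the active region.
So the transistor is saturated. With V_CE = 0.2 V, I_C = (V_CC − 0.2)/R_C = 13.8/3.9 = 3.54 mA.
Check: β·I_B = 10 mA > I_C = 3.54 mA, confirming saturation.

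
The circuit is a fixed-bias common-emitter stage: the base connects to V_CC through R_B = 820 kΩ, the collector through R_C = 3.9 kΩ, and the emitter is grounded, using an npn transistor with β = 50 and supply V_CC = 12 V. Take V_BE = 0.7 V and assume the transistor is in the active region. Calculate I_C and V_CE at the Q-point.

Base loop: V_CC = I_B·R_B + V_BE, so I_B = (12 − 0.7)/820 kΩ = 0.0138 mA.
In the active region I_C = β·I_B = 50 × 0.0138 = 0.689 mA.
Collector loop: V_CE = V_CC − I_C·R_C = 12 − 0.689×3.9 = 9.31 V.
Since V_CE = 9.31 V > V_CE(sat) ≈ 0.2 V, the transistor is in the active region as assumed.

I_C ≈ 0.69 mA, V_CE ≈ 9.3 V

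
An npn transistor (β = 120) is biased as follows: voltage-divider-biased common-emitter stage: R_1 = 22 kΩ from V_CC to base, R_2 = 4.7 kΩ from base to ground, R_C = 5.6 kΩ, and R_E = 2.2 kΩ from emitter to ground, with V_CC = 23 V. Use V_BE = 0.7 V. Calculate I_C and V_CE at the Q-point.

I_C ≈ 1.5 mA, V_CE ≈ 11 V

Thevenize the base divider: V_Th = V_CC·R_2/(R_1+R_2) = 23×4.7/26.7 = 4.05 V, R_Th = R_1‖R_2 = 3.87 kΩ.
Base-emitter loop: V_Th = I_B·R_Th + V_BE + (β+1)I_B·R_E, so I_B = (4.05 − 0.7) / (3.87 + 121×2.2) = 0.0124 mA.
I_C = β·I_B = 120×0.0124 = 1.49 mA, and I_E = (β+1)I_B = 1.5 mA.
V_CE = V_CC − I_C·R_C − I_E·R_E = 23 − 1.49×5.6 − 1.5×2.2 = 11.4 V.
V_CE = 11.4 V > 0.2 V confirms active-region operation.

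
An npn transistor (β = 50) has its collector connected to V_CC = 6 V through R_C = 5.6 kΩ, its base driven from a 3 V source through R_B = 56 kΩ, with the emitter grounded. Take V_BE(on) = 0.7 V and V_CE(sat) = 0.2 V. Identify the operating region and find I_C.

saturation; I_C ≈ 1 mA

Assume active: I_B = (3 − 0.7)/56 = 0.0411 mA, giving I_C = β·I_B = 2.05 mA.
But then V_CE = 6 − 2.05×5.6 = -5.5 V < V_CE(sat) = 0.2 V — impossible in the active region.
So the transistor is saturated. With V_CE = 0.2 V, I_C = (V_CC − 0.2)/R_C = 5.8/5.6 = 1.04 mA.
Check: β·I_B = 2.05 mA > I_C = 1.04 mA, confirming saturation.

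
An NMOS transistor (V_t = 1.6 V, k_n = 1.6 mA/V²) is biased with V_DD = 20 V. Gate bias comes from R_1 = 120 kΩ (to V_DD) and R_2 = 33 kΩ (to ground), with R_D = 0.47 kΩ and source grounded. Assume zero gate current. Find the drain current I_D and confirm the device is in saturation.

I_D ≈ 5.9 mA

V_G = V_DD·R_2/(R_1+R_2) = 20×33/153 = 4.31 V. With the source grounded, V_GS = V_G = 4.31 V.
Assume saturation: I_D = (k_n/2)(V_GS − V_t)² = (1.6/2)×(4.31 − 1.6)² = 0.8×2.71² = 5.89 mA.
V_DS = V_DD − I_D·R_D = 20 − 5.89×0.47 = 17.2 V.
Saturation requires V_DS ≥ V_GS − V_t = 2.71 V; 17.2 ≥ 2.71 ✓.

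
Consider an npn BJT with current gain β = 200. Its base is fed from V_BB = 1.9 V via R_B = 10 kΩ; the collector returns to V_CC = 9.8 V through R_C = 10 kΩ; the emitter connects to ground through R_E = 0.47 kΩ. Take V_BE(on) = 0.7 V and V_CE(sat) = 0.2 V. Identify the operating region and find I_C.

Assume active: I_B = (1.9 − 0.7)/(10 + 201×0.47) = 0.0115 mA, I_C = β·I_B = 2.3 mA.
Then V_CE = 9.8 − 2.3×10 − 2.31×0.47 = -14.3 V < 0.2 V — the active assumption fails.
Re-solve with V_CE = 0.2 V. KCL at the emitter: V_E/R_E = (V_BB−0.7−V_E)/R_B + (V_CC−0.2−V_E)/R_C, giving V_E = 0.464 V.
I_C = (V_CC − 0.2 − V_E)/R_C = (9.6 − 0.464)/10 = 0.914 mA.
Check: I_B = (1.2 − 0.464)/10 = 0.0736 mA, and β·I_B = 14.7 mA > I_C, confirming saturation.

saturation; I_C ≈ 0.91 mA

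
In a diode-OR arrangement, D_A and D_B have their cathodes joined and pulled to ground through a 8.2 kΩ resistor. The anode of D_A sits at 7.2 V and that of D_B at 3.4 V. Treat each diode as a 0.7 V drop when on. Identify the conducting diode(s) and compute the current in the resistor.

Only D_A conducts; I_R ≈ 0.79 mA

Assume both conduct. Then node N would need to be at both 7.2−0.7 = 6.5 V and 3.4−0.7 = 2.7 V, which is impossible.
Assume only D_A conducts: V_N = 7.2 − 0.7 = 6.5 V, so I_R = 6.5/8.2 = 0.793 mA.
Check D_B: its anode-to-cathode voltage is 3.4 − 6.5 = -3.1 V < 0.7 V, so it is off. The assumption is consistent.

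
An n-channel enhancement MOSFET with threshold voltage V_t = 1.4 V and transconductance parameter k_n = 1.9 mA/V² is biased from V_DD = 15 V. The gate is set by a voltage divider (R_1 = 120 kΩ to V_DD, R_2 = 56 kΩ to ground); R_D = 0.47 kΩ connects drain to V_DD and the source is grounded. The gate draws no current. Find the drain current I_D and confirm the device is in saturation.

V_G = V_DD·R_2/(R_1+R_2) = 15×56/176 = 4.77 V. With the source grounded, V_GS = V_G = 4.77 V.
Assume saturation: I_D = (k_n/2)(V_GS − V_t)² = (1.9/2)×(4.77 − 1.4)² = 0.95×3.37² = 10.8 mA.
V_DS = V_DD − I_D·R_D = 15 − 10.8×0.47 = 9.92 V.
Saturation requires V_DS ≥ V_GS − V_t = 3.37 V; 9.92 ≥ 3.37 ✓.

I_D ≈ 11 mA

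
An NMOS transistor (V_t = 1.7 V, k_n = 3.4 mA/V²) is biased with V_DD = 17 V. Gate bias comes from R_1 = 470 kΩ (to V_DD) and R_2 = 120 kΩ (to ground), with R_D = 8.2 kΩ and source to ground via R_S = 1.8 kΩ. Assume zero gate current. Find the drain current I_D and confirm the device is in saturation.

V_G = V_DD·R_2/(R_1+R_2) = 17×120/590 = 3.46 V.
Assume saturation: I_D = (k_n/2)(V_GS − V_t)² with V_GS = V_G − I_D·R_S = 3.46 − 1.8·I_D.
Substituting gives 5.51·I_D² − 11.8·I_D + 5.25 = 0, with roots I_D = 0.637 or 1.5 mA.
The root I_D = 1.5 mA gives V_GS = 0.761 V ≤ V_t, so take I_D = 0.637 mA.
Then V_GS = 2.31 V and V_DS = V_DD − I_D(R_D+R_S) = 17 − 0.637×10 = 10.6 V.
Saturation requires V_DS ≥ V_GS − V_t = 0.612 V; 10.6 ≥ 0.612 ✓.

I_D ≈ 0.64 mA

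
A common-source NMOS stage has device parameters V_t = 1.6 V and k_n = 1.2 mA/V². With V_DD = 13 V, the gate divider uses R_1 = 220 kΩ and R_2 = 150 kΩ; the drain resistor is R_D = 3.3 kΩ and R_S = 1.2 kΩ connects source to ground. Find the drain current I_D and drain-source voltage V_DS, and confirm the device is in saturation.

I_D ≈ 1.7 mA, V_DS ≈ 5.5 V

V_G = V_DD·R_2/(R_1+R_2) = 13×150/370 = 5.27 V.
Assume saturation: I_D = (k_n/2)(V_GS − V_t)² with V_GS = V_G − I_D·R_S = 5.27 − 1.2·I_D.
Substituting gives 0.864·I_D² − 6.29·I_D + 8.08 = 0, with roots I_D = 1.67 or 5.61 mA.
The root I_D = 5.61 mA gives V_GS = -1.46 V ≤ V_t, so take I_D = 1.67 mA.
Then V_GS = 3.27 V and V_DS = V_DD − I_D(R_D+R_S) = 13 − 1.67×4.5 = 5.49 V.
Saturation requires V_DS ≥ V_GS − V_t = 1.67 V; 5.49 ≥ 1.67 ✓.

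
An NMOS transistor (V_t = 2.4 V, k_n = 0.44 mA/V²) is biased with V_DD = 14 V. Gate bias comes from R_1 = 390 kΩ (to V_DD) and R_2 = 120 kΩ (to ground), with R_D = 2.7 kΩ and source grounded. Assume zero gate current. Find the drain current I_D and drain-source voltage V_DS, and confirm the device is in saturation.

I_D ≈ 0.18 mA, V_DS ≈ 14 V

V_G = V_DD·R_2/(R_1+R_2) = 14×120/510 = 3.29 V. With the source grounded, V_GS = V_G = 3.29 V.
Assume saturation: I_D = (k_n/2)(V_GS − V_t)² = (0.44/2)×(3.29 − 2.4)² = 0.22×0.894² = 0.176 mA.
V_DS = V_DD − I_D·R_D = 14 − 0.176×2.7 = 13.5 V.
Saturation requires V_DS ≥ V_GS − V_t = 0.894 V; 13.5 ≥ 0.894 ✓.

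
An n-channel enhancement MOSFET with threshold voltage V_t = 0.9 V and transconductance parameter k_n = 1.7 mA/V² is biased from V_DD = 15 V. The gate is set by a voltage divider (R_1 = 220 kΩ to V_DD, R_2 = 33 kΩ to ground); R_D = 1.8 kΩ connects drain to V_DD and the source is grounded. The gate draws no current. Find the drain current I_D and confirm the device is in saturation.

I_D ≈ 0.95 mA

V_G = V_DD·R_2/(R_1+R_2) = 15×33/253 = 1.96 V. With the source grounded, V_GS = V_G = 1.96 V.
Assume saturation: I_D = (k_n/2)(V_GS − V_t)² = (1.7/2)×(1.96 − 0.9)² = 0.85×1.06² = 0.949 mA.
V_DS = V_DD − I_D·R_D = 15 − 0.949×1.8 = 13.3 V.
Saturation requires V_DS ≥ V_GS − V_t = 1.06 V; 13.3 ≥ 1.06 ✓.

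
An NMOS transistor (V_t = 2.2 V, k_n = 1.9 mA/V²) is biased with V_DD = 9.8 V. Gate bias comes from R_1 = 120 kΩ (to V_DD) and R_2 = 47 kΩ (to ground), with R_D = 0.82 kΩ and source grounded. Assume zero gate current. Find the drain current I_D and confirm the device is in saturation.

I_D ≈ 0.3 mA

V_G = V_DD·R_2/(R_1+R_2) = 9.8×47/167 = 2.76 V. With the source grounded, V_GS = V_G = 2.76 V.
Assume saturation: I_D = (k_n/2)(V_GS − V_t)² = (1.9/2)×(2.76 − 2.2)² = 0.95×0.558² = 0.296 mA.
V_DS = V_DD − I_D·R_D = 9.8 − 0.296×0.82 = 9.56 V.
Saturation requires V_DS ≥ V_GS − V_t = 0.558 V; 9.56 ≥ 0.558 ✓.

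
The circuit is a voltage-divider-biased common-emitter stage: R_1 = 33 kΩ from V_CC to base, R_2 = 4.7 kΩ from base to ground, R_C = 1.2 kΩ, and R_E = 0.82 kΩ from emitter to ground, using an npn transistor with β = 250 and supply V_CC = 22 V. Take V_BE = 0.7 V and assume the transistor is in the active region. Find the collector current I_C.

I_C ≈ 2.4 mA

Thevenize the base divider: V_Th = V_CC·R_2/(R_1+R_2) = 22×4.7/37.7 = 2.74 V, R_Th = R_1‖R_2 = 4.11 kΩ.
Base-emitter loop: V_Th = I_B·R_Th + V_BE + (β+1)I_B·R_E, so I_B = (2.74 − 0.7) / (4.11 + 251×0.82) = 0.00973 mA.
I_C = β·I_B = 250×0.00973 = 2.43 mA, and I_E = (β+1)I_B = 2.44 mA.
V_CE = V_CC − I_C·R_C − I_E·R_E = 22 − 2.43×1.2 − 2.44×0.82 = 17.1 V.
V_CE = 17.1 V > 0.2 V confirms active-region operation.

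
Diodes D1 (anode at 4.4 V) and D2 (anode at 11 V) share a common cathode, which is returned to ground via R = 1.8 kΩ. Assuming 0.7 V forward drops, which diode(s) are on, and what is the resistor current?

Only D2 conducts; I_R ≈ 5.7 mA

Assume both conduct. Then node N would need to be at both 4.4−0.7 = 3.7 V and 11−0.7 = 10.3 V, which is impossible.
Assume only D2 conducts: V_N = 11 − 0.7 = 10.3 V, so I_R = 10.3/1.8 = 5.72 mA.
Check D1: its anode-to-cathode voltage is 4.4 − 10.3 = -5.9 V < 0.7 V, so it is off. The assumption is consistent.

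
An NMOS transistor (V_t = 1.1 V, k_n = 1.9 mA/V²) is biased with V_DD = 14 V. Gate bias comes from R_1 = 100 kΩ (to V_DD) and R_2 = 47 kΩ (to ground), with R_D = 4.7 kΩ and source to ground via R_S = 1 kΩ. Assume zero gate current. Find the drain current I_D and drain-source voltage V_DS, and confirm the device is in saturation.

V_G = V_DD·R_2/(R_1+R_2) = 14×47/147 = 4.48 V.
Assume saturation: I_D = (k_n/2)(V_GS − V_t)² with V_GS = V_G − I_D·R_S = 4.48 − 1·I_D.
Substituting gives 0.95·I_D² − 7.41·I_D + 10.8 = 0, with roots I_D = 1.95 or 5.86 mA.
The root I_D = 5.86 mA gives V_GS = -1.38 V ≤ V_t, so take I_D = 1.95 mA.
Then V_GS = 2.53 V and V_DS = V_DD − I_D(R_D+R_S) = 14 − 1.95×5.7 = 2.91 V.
Saturation requires V_DS ≥ V_GS − V_t = 1.43 V; 2.91 ≥ 1.43 ✓.

I_D ≈ 1.9 mA, V_DS ≈ 2.9 V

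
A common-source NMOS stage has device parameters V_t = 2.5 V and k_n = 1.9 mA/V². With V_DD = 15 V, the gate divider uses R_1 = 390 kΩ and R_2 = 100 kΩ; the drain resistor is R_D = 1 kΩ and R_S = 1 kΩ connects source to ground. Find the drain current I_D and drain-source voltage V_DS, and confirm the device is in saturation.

I_D ≈ 0.16 mA, V_DS ≈ 15 V

V_G = V_DD·R_2/(R_1+R_2) = 15×100/490 = 3.06 V.
Assume saturation: I_D = (k_n/2)(V_GS − V_t)² with V_GS = V_G − I_D·R_S = 3.06 − 1·I_D.
Substituting gives 0.95·I_D² − 2.07·I_D + 0.299 = 0, with roots I_D = 0.156 or 2.02 mA.
The root I_D = 2.02 mA gives V_GS = 1.04 V ≤ V_t, so take I_D = 0.156 mA.
Then V_GS = 2.91 V and V_DS = V_DD − I_D(R_D+R_S) = 15 − 0.156×2 = 14.7 V.
Saturation requires V_DS ≥ V_GS − V_t = 0.405 V; 14.7 ≥ 0.405 ✓.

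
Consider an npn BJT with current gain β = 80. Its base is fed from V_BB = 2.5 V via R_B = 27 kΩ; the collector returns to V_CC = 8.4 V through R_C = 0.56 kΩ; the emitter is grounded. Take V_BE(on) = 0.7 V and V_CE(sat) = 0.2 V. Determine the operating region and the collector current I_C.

active; I_C ≈ 5.3 mA

Assume active. Base-emitter loop: I_B = (V_BB − V_BE)/R_B = (2.5 − 0.7)/27 = 0.0667 mA.
I_C = β·I_B = 80×0.0667 = 5.33 mA.
V_CE = V_CC − I_C·R_C = 8.4 − 5.33×0.56 = 5.41 V > V_CE(sat), so the active-region assumption holds.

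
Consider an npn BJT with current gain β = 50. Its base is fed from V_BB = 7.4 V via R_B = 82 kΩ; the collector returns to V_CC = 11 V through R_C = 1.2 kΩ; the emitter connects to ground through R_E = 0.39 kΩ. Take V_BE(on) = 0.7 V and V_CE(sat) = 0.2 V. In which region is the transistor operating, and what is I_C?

active; I_C ≈ 3.3 mA

Assume active. Base-emitter loop: I_B = (V_BB − V_BE)/(R_B + (β+1)R_E) = (7.4 − 0.7)/(82 + 51×0.39) = 0.0658 mA.
I_C = β·I_B = 50×0.0658 = 3.29 mA.
V_CE = V_CC − I_C·R_C − I_E·R_E = 11 − 3.29×1.2 − 3.35×0.39 = 5.75 V > V_CE(sat), so the active-region assumption holds.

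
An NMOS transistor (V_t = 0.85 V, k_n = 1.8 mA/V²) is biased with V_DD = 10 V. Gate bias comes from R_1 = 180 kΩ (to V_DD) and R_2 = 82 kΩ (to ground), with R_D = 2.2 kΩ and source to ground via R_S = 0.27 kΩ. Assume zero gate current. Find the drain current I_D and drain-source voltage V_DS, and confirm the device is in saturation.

I_D ≈ 2.4 mA, V_DS ≈ 4.1 V

V_G = V_DD·R_2/(R_1+R_2) = 10×82/262 = 3.13 V.
Assume saturation: I_D = (k_n/2)(V_GS − V_t)² with V_GS = V_G − I_D·R_S = 3.13 − 0.27·I_D.
Substituting gives 0.0656·I_D² − 2.11·I_D + 4.68 = 0, with roots I_D = 2.4 or 29.7 mA.
The root I_D = 29.7 mA gives V_GS = -4.9 V ≤ V_t, so take I_D = 2.4 mA.
Then V_GS = 2.48 V and V_DS = V_DD − I_D(R_D+R_S) = 10 − 2.4×2.47 = 4.08 V.
Saturation requires V_DS ≥ V_GS − V_t = 1.63 V; 4.08 ≥ 1.63 ✓.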